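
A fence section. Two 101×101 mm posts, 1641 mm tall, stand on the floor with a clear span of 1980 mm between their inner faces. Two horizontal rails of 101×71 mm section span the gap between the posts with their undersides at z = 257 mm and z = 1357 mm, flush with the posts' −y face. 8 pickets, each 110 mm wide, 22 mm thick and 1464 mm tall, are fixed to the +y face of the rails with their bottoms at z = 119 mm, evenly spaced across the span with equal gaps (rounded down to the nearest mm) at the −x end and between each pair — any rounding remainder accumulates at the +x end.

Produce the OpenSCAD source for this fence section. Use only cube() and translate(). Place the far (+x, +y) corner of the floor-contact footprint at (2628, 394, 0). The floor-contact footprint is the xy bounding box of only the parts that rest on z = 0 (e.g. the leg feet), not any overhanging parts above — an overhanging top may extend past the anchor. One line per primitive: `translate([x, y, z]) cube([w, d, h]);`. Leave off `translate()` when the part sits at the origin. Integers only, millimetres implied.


translate([446, 293, 0]) cube([101, 101, 1641]);
translate([2527, 293, 0]) cube([101, 101, 1641]);
translate([547, 293, 257]) cube([1980, 101, 71]);
translate([547, 293, 1357]) cube([1980, 101, 71]);
translate([669, 394, 119]) cube([110, 22, 1464]);
translate([901, 394, 119]) cube([110, 22, 1464]);
translate([1133, 394, 119]) cube([110, 22, 1464]);
translate([1365, 394, 119]) cube([110, 22, 1464]);
translate([1597, 394, 119]) cube([110, 22, 1464]);
translate([1829, 394, 119]) cube([110, 22, 1464]);
translate([2061, 394, 119]) cube([110, 22, 1464]);
translate([2293, 394, 119]) cube([110, 22, 1464]);


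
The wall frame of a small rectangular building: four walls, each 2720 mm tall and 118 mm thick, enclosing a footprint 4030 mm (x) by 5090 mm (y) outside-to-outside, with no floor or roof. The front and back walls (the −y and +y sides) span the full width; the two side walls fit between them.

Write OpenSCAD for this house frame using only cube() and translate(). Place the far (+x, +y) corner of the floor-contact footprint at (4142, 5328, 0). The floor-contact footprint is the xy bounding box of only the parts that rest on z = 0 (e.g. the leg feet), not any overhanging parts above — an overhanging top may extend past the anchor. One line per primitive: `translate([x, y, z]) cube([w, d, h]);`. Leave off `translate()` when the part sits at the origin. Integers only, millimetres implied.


translate([112, 238, 0]) cube([4030, 118, 2720]);
translate([112, 5210, 0]) cube([4030, 118, 2720]);
translate([112, 356, 0]) cube([118, 4854, 2720]);
translate([4024, 356, 0]) cube([118, 4854, 2720]);


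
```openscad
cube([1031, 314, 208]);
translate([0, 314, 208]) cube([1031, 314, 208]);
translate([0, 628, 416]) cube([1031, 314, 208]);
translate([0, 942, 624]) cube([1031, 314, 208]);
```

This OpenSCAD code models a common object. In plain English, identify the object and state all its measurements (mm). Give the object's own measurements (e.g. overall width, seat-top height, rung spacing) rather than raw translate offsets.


A straight staircase of 4 solid steps. Each step is 1031 mm wide (x), 314 mm deep (y, the going) and 208 mm tall (the rise). The first step rests on the floor; each subsequent step sits one going further in +y and one rise higher in +z, directly behind and above the previous step with no overlap.


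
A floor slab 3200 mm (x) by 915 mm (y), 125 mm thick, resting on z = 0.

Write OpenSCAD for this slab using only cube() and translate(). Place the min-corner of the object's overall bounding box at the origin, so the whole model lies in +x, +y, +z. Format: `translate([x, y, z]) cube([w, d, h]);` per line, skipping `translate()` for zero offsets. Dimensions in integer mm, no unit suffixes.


cube([3200, 915, 125]);


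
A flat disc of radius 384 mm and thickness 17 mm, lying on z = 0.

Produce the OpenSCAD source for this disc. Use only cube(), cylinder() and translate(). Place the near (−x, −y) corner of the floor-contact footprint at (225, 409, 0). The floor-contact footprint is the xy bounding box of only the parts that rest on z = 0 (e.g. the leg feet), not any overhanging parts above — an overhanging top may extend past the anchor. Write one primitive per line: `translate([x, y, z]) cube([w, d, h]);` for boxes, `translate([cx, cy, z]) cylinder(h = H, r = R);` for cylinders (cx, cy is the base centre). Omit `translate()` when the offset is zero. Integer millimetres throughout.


translate([609, 793, 0]) cylinder(h = 17, r = 384);


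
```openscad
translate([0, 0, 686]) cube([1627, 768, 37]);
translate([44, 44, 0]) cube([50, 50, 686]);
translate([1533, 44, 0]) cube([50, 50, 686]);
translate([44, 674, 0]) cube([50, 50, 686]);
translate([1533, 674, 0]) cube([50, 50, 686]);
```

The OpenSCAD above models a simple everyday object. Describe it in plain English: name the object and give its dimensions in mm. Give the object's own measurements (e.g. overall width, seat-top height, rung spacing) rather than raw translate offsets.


A rectangular dining table. The top is 1627×768×37 mm with its upper surface at z = 723 mm. It stands on four 50×50 mm square legs, each inset 44 mm from the nearest pair of top edges, running from the floor to the underside of the top.


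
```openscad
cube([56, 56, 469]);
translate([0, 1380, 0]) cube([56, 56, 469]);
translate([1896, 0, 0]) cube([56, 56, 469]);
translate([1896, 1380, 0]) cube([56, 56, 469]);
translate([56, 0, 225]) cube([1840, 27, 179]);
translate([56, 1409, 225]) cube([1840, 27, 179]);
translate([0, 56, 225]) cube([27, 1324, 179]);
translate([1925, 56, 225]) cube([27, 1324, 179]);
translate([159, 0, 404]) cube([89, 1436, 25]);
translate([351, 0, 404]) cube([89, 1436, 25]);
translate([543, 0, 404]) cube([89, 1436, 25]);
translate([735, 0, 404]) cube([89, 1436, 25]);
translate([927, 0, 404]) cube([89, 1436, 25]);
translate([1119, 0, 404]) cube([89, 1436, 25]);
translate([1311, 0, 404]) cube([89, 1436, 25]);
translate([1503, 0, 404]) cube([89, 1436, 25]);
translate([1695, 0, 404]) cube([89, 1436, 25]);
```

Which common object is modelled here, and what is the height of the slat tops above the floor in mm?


A bed frame. The slat-top height is 429 mm.

Four posts, four rails, and a row of slats — a bed frame. Slats sit on the rails at z = 225 + 179 = 404; with slat thickness 25, the top is 429 mm.


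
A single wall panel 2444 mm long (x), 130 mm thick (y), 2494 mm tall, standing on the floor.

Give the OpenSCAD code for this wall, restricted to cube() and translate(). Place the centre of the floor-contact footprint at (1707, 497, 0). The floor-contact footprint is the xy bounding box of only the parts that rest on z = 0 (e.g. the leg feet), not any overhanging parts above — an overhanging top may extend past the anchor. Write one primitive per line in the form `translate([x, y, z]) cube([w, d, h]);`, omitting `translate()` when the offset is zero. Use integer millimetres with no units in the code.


translate([485, 432, 0]) cube([2444, 130, 2494]);


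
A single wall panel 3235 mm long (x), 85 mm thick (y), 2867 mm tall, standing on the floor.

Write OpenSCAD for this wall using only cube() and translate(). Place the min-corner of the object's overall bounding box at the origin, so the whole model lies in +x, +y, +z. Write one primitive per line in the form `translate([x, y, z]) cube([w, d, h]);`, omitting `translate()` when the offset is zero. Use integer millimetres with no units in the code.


cube([3235, 85, 2867]);


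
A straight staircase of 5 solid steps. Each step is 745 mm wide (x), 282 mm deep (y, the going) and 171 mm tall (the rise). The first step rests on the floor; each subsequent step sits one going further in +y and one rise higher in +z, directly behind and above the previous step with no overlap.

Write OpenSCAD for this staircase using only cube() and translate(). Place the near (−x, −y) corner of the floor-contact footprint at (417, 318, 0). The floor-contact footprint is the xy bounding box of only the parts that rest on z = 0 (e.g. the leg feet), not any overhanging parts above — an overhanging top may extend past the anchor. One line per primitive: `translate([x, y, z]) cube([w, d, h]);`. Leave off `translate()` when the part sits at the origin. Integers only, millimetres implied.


translate([417, 318, 0]) cube([745, 282, 171]);
translate([417, 600, 171]) cube([745, 282, 171]);
translate([417, 882, 342]) cube([745, 282, 171]);
translate([417, 1164, 513]) cube([745, 282, 171]);
translate([417, 1446, 684]) cube([745, 282, 171]);


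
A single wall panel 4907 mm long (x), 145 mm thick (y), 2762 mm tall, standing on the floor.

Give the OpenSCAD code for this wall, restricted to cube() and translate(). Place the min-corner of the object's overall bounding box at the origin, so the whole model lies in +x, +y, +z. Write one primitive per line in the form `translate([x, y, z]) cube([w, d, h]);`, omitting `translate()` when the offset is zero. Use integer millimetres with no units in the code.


cube([4907, 145, 2762]);


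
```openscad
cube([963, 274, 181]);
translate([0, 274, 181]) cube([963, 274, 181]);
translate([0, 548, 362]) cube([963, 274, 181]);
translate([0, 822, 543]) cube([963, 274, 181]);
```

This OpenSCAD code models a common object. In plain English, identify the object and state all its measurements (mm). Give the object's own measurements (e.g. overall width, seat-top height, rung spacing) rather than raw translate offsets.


A straight staircase of 4 solid steps. Each step is 963 mm wide (x), 274 mm deep (y, the going) and 181 mm tall (the rise). The first step rests on the floor; each subsequent step sits one going further in +y and one rise higher in +z, directly behind and above the previous step with no overlap.


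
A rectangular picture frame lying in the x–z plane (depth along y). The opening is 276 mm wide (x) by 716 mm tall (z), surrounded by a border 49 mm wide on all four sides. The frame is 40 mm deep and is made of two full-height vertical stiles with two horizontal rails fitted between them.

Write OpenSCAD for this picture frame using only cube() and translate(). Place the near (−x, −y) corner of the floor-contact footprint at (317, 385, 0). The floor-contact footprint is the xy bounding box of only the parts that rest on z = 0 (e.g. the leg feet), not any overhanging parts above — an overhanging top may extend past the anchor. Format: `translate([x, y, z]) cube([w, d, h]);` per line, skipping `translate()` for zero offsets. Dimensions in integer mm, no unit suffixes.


translate([317, 385, 0]) cube([49, 40, 814]);
translate([642, 385, 0]) cube([49, 40, 814]);
translate([366, 385, 0]) cube([276, 40, 49]);
translate([366, 385, 765]) cube([276, 40, 49]);


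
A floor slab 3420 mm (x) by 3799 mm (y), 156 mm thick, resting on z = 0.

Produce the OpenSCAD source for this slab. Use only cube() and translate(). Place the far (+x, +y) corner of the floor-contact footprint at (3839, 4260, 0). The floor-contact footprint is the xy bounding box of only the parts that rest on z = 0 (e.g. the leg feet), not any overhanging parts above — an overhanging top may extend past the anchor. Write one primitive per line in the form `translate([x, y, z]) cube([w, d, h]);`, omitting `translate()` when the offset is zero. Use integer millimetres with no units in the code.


translate([419, 461, 0]) cube([3420, 3799, 156]);


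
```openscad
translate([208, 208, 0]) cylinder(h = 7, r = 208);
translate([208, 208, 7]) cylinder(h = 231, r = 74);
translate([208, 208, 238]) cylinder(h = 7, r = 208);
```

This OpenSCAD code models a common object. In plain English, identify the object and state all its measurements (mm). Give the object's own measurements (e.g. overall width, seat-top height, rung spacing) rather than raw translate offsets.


A spool: two coaxial disc flanges of radius 208 mm and thickness 7 mm, joined by a core cylinder of radius 74 mm and height 231 mm. The lower flange rests on z = 0 and the three cylinders share a vertical axis.


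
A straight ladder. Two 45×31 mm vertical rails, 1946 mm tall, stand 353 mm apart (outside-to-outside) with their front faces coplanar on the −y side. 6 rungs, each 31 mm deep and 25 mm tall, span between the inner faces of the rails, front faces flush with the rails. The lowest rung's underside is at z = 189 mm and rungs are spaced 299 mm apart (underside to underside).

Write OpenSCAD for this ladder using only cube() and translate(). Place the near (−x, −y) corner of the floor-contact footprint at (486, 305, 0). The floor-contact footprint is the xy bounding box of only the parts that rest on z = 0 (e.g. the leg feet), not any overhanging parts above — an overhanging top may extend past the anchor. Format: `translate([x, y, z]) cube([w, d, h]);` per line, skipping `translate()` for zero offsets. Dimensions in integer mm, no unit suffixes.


// rung span = 353 - 2*45 = 263
// rung[k] z = 189 + k*299
translate([486, 305, 0]) cube([45, 31, 1946]);
translate([794, 305, 0]) cube([45, 31, 1946]);
translate([531, 305, 189]) cube([263, 31, 25]);
translate([531, 305, 488]) cube([263, 31, 25]);
translate([531, 305, 787]) cube([263, 31, 25]);
translate([531, 305, 1086]) cube([263, 31, 25]);
translate([531, 305, 1385]) cube([263, 31, 25]);
translate([531, 305, 1684]) cube([263, 31, 25]);


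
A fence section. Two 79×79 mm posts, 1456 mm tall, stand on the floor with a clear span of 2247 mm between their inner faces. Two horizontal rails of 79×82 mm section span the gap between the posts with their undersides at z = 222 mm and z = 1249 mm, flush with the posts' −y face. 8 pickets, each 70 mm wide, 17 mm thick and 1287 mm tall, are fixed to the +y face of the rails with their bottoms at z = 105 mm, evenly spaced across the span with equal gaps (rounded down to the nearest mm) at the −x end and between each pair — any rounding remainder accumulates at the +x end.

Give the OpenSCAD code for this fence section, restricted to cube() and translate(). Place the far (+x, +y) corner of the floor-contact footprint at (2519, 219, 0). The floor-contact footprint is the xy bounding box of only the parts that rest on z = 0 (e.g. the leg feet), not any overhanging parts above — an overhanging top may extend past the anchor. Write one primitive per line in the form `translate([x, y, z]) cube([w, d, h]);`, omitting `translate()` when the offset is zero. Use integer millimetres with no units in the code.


translate([114, 140, 0]) cube([79, 79, 1456]);
translate([2440, 140, 0]) cube([79, 79, 1456]);
translate([193, 140, 222]) cube([2247, 79, 82]);
translate([193, 140, 1249]) cube([2247, 79, 82]);
translate([380, 219, 105]) cube([70, 17, 1287]);
translate([637, 219, 105]) cube([70, 17, 1287]);
translate([894, 219, 105]) cube([70, 17, 1287]);
translate([1151, 219, 105]) cube([70, 17, 1287]);
translate([1408, 219, 105]) cube([70, 17, 1287]);
translate([1665, 219, 105]) cube([70, 17, 1287]);
translate([1922, 219, 105]) cube([70, 17, 1287]);
translate([2179, 219, 105]) cube([70, 17, 1287]);


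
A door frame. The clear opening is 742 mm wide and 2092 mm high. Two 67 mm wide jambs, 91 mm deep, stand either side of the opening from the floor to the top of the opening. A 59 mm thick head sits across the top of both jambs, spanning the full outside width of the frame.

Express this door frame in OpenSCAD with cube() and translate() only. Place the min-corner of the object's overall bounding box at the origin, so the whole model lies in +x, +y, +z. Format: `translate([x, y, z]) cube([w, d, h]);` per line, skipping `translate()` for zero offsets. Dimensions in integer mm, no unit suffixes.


cube([67, 91, 2092]);
translate([809, 0, 0]) cube([67, 91, 2092]);
translate([0, 0, 2092]) cube([876, 91, 59]);


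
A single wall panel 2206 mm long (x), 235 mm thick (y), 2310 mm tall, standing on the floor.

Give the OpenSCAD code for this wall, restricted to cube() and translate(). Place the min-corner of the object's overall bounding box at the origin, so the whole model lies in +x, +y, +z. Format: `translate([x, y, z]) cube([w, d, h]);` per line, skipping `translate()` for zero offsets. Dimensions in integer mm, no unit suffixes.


cube([2206, 235, 2310]);


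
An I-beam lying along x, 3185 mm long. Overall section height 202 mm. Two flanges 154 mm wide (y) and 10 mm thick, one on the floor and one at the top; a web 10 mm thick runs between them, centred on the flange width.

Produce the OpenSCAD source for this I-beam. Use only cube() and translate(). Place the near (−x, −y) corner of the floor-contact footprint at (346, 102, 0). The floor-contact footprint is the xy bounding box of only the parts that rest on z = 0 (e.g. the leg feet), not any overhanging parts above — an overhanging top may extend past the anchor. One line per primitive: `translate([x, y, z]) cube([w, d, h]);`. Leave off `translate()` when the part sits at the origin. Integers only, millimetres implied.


translate([346, 102, 0]) cube([3185, 154, 10]);
translate([346, 174, 10]) cube([3185, 10, 182]);
translate([346, 102, 192]) cube([3185, 154, 10]);


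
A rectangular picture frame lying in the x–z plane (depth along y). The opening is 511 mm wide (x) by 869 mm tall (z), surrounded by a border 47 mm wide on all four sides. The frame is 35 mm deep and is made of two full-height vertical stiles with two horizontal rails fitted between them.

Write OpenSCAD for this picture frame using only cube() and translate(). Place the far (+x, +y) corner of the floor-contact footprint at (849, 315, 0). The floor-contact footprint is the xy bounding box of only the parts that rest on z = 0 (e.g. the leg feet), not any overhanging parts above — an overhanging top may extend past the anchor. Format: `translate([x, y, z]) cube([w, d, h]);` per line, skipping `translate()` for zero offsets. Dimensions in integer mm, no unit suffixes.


translate([244, 280, 0]) cube([47, 35, 963]);
translate([802, 280, 0]) cube([47, 35, 963]);
translate([291, 280, 0]) cube([511, 35, 47]);
translate([291, 280, 916]) cube([511, 35, 47]);


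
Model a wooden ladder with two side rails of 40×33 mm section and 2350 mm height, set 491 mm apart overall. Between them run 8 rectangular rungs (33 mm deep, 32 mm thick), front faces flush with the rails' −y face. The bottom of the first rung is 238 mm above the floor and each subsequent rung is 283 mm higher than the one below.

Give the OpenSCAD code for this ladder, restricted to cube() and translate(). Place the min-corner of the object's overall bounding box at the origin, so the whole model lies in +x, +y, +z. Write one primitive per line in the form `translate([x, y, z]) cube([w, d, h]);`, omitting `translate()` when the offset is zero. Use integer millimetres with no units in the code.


cube([40, 33, 2350]);
translate([451, 0, 0]) cube([40, 33, 2350]);
translate([40, 0, 238]) cube([411, 33, 32]);
translate([40, 0, 521]) cube([411, 33, 32]);
translate([40, 0, 804]) cube([411, 33, 32]);
translate([40, 0, 1087]) cube([411, 33, 32]);
translate([40, 0, 1370]) cube([411, 33, 32]);
translate([40, 0, 1653]) cube([411, 33, 32]);
translate([40, 0, 1936]) cube([411, 33, 32]);
translate([40, 0, 2219]) cube([411, 33, 32]);


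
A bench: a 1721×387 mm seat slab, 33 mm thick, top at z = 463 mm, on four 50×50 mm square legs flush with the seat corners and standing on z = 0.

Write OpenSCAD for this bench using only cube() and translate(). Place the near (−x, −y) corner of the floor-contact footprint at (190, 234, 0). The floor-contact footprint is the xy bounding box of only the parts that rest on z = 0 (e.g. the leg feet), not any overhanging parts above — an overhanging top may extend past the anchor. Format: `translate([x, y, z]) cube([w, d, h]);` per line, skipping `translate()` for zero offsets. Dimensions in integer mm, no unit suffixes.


translate([190, 234, 430]) cube([1721, 387, 33]);
translate([190, 234, 0]) cube([50, 50, 430]);
translate([190, 571, 0]) cube([50, 50, 430]);
translate([1861, 234, 0]) cube([50, 50, 430]);
translate([1861, 571, 0]) cube([50, 50, 430]);


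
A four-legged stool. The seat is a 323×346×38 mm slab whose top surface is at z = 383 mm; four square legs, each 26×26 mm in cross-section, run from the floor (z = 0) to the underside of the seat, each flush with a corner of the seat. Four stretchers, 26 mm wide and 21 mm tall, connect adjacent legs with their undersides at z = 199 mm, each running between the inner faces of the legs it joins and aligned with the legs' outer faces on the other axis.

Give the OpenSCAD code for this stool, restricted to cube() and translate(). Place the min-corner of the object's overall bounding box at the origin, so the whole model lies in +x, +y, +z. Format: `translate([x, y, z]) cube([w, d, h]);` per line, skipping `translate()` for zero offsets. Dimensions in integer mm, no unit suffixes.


translate([0, 0, 345]) cube([323, 346, 38]);
cube([26, 26, 345]);
translate([297, 0, 0]) cube([26, 26, 345]);
translate([0, 320, 0]) cube([26, 26, 345]);
translate([297, 320, 0]) cube([26, 26, 345]);
translate([26, 0, 199]) cube([271, 26, 21]);
translate([26, 320, 199]) cube([271, 26, 21]);
translate([0, 26, 199]) cube([26, 294, 21]);
translate([297, 26, 199]) cube([26, 294, 21]);


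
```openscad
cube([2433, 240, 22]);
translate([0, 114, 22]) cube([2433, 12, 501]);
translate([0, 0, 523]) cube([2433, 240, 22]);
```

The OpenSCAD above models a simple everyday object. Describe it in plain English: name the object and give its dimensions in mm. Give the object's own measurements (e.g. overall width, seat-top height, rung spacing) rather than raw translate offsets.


An I-beam lying along x, 2433 mm long. Overall section height 545 mm. Two flanges 240 mm wide (y) and 22 mm thick, one on the floor and one at the top; a web 12 mm thick runs between them, centred on the flange width.


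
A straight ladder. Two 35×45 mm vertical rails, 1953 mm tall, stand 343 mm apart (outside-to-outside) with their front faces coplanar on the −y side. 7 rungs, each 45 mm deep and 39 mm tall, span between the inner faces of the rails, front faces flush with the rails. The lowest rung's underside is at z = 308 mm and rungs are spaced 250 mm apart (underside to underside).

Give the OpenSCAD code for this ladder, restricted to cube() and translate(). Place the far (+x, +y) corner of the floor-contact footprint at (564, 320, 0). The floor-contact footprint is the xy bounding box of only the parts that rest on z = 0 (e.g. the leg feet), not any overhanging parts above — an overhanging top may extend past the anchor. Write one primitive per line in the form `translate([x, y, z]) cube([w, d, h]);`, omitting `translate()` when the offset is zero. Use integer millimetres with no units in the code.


translate([221, 275, 0]) cube([35, 45, 1953]);
translate([529, 275, 0]) cube([35, 45, 1953]);
translate([256, 275, 308]) cube([273, 45, 39]);
translate([256, 275, 558]) cube([273, 45, 39]);
translate([256, 275, 808]) cube([273, 45, 39]);
translate([256, 275, 1058]) cube([273, 45, 39]);
translate([256, 275, 1308]) cube([273, 45, 39]);
translate([256, 275, 1558]) cube([273, 45, 39]);
translate([256, 275, 1808]) cube([273, 45, 39]);


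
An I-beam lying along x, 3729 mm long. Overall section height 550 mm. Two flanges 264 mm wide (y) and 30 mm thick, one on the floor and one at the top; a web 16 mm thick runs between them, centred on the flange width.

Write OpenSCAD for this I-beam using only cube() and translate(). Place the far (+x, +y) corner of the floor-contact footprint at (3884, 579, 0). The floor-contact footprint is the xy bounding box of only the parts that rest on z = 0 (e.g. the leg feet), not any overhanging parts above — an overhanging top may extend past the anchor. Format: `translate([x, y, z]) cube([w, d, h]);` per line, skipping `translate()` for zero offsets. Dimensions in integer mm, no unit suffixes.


translate([155, 315, 0]) cube([3729, 264, 30]);
translate([155, 439, 30]) cube([3729, 16, 490]);
translate([155, 315, 520]) cube([3729, 264, 30]);


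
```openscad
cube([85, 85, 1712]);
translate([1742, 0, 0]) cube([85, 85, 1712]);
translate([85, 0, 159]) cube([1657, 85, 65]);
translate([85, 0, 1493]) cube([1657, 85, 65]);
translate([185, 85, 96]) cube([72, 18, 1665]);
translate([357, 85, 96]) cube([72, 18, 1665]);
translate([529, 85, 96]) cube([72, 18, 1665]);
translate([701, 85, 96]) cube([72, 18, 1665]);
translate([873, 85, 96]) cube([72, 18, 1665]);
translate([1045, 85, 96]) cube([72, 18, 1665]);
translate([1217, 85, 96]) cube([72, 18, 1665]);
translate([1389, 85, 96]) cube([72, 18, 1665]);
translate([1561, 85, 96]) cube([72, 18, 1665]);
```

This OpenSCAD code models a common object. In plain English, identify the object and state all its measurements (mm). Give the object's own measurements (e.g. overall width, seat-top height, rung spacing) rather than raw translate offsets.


A fence section. Two 85×85 mm posts, 1712 mm tall, stand on the floor with a clear span of 1657 mm between their inner faces. Two horizontal rails of 85×65 mm section span the gap between the posts with their undersides at z = 159 mm and z = 1493 mm, flush with the posts' −y face. 9 pickets, each 72 mm wide, 18 mm thick and 1665 mm tall, are fixed to the +y face of the rails with their bottoms at z = 96 mm, spaced across the span with a 100 mm gap after the −x post and between neighbouring pickets, with 109 mm left before the +x post.


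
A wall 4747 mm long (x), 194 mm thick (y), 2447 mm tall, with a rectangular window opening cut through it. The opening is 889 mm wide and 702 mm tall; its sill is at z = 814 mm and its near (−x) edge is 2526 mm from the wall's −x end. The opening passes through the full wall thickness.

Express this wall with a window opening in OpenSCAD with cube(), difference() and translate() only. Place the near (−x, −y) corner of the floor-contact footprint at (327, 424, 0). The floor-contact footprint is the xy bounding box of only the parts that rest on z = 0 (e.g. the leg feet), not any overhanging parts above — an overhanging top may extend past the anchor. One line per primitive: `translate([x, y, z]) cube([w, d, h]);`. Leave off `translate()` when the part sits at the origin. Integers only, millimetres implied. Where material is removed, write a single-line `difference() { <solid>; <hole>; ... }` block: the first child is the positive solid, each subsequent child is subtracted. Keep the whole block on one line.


difference() { translate([327, 424, 0]) cube([4747, 194, 2447]); translate([2853, 424, 814]) cube([889, 194, 702]); }


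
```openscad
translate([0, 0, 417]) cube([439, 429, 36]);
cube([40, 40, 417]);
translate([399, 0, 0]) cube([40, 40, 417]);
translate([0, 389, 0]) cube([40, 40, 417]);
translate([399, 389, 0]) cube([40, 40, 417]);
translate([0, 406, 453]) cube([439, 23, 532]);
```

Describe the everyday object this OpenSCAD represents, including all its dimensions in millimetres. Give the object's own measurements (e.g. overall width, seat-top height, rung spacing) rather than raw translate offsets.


A chair. The seat is a 439×429×36 mm slab with its top at z = 453 mm, on four 40×40 mm corner legs (flush with the seat edges, standing on z = 0). A flat backrest 23 mm thick, 532 mm tall, spans the full seat width and rises from the seat top along its +y edge, rear face flush with the rear of the seat.


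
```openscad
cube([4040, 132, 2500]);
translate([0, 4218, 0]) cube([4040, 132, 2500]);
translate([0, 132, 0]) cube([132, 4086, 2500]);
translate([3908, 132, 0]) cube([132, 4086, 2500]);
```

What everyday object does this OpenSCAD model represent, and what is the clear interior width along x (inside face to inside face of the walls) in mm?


A house (or room) frame. The interior width is 3776 mm.

Four 2500 mm walls enclosing a rectangle with no floor or roof — a room or house frame. Outside width is 4040 mm and wall thickness is 132 mm, so the interior width is 4040 − 2 × 132 = 3776 mm.


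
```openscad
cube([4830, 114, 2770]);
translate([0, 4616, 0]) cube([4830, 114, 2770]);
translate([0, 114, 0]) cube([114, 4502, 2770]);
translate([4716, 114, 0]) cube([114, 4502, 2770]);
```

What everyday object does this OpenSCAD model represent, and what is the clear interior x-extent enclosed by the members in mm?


A house (or room) frame. The interior width is 4602 mm.

Four 2770 mm walls enclosing a rectangle with no floor or roof — a room or house frame. Outside width is 4830 mm and wall thickness is 114 mm, so the interior width is 4830 − 2 × 114 = 4602 mm.


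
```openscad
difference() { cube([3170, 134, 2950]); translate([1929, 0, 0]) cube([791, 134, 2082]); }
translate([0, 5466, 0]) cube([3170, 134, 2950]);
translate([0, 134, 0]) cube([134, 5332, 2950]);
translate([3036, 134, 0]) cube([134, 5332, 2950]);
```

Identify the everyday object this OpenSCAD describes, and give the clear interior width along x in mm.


A single room. The interior width is 2902 mm.

Four walls enclosing a rectangle with a door in the front wall — a room. Outside width 3170 minus two 134 mm walls gives 2902 mm.


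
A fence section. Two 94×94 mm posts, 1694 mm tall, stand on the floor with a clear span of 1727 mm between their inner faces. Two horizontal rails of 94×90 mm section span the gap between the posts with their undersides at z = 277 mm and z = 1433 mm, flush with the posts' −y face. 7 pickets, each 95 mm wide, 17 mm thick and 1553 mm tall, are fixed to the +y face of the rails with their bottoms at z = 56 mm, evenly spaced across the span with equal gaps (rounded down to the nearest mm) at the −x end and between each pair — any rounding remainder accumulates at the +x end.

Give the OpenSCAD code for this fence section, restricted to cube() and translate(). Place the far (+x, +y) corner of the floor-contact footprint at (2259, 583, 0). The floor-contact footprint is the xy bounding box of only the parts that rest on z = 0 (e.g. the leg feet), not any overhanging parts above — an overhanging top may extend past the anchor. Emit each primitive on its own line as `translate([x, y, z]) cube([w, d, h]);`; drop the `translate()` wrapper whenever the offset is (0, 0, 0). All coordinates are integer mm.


translate([344, 489, 0]) cube([94, 94, 1694]);
translate([2165, 489, 0]) cube([94, 94, 1694]);
translate([438, 489, 277]) cube([1727, 94, 90]);
translate([438, 489, 1433]) cube([1727, 94, 90]);
translate([570, 583, 56]) cube([95, 17, 1553]);
translate([797, 583, 56]) cube([95, 17, 1553]);
translate([1024, 583, 56]) cube([95, 17, 1553]);
translate([1251, 583, 56]) cube([95, 17, 1553]);
translate([1478, 583, 56]) cube([95, 17, 1553]);
translate([1705, 583, 56]) cube([95, 17, 1553]);
translate([1932, 583, 56]) cube([95, 17, 1553]);


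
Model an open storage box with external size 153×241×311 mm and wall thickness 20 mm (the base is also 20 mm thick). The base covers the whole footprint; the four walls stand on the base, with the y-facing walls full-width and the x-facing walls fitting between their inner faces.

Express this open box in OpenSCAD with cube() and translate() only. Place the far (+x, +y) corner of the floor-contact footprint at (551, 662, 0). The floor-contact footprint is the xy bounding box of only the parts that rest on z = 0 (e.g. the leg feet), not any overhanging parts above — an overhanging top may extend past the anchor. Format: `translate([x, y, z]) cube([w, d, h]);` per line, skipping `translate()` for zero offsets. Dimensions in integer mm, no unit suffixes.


translate([398, 421, 0]) cube([153, 241, 20]);
translate([398, 421, 20]) cube([153, 20, 291]);
translate([398, 642, 20]) cube([153, 20, 291]);
translate([398, 441, 20]) cube([20, 201, 291]);
translate([531, 441, 20]) cube([20, 201, 291]);


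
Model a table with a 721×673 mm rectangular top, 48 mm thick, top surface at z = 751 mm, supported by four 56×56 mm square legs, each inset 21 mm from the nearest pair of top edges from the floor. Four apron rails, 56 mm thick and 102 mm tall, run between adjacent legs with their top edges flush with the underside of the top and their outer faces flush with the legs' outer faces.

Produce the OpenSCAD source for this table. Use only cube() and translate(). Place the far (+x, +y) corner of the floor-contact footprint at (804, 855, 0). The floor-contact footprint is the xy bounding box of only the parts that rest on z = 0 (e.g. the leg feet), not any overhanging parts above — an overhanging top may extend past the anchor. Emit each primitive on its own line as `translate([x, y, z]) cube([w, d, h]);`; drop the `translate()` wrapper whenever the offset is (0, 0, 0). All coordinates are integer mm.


translate([104, 203, 703]) cube([721, 673, 48]);
translate([125, 224, 0]) cube([56, 56, 703]);
translate([748, 224, 0]) cube([56, 56, 703]);
translate([125, 799, 0]) cube([56, 56, 703]);
translate([748, 799, 0]) cube([56, 56, 703]);
translate([181, 224, 601]) cube([567, 56, 102]);
translate([181, 799, 601]) cube([567, 56, 102]);
translate([125, 280, 601]) cube([56, 519, 102]);
translate([748, 280, 601]) cube([56, 519, 102]);


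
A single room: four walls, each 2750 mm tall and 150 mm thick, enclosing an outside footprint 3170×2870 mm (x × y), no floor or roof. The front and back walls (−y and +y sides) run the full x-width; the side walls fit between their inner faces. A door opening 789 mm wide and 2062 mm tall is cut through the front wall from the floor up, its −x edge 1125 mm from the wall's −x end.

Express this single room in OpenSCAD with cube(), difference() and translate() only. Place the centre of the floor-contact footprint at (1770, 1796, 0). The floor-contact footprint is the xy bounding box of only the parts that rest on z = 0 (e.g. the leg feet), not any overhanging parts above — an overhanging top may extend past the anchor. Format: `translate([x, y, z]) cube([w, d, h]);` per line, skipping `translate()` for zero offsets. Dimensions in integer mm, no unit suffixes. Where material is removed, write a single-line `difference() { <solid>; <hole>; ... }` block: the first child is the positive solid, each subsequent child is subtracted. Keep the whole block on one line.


difference() { translate([185, 361, 0]) cube([3170, 150, 2750]); translate([1310, 361, 0]) cube([789, 150, 2062]); }
translate([185, 3081, 0]) cube([3170, 150, 2750]);
translate([185, 511, 0]) cube([150, 2570, 2750]);
translate([3205, 511, 0]) cube([150, 2570, 2750]);


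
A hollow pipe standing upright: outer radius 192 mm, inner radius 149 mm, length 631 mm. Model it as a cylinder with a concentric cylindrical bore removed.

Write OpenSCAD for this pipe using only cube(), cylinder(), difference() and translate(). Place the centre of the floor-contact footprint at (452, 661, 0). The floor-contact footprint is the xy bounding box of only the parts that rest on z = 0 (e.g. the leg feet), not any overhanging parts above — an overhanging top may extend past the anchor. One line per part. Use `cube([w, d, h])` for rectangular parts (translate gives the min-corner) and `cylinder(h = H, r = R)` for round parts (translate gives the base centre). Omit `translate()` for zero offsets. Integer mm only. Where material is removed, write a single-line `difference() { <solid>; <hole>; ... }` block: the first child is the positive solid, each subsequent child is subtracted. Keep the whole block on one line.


difference() { translate([452, 661, 0]) cylinder(h = 631, r = 192); translate([452, 661, 0]) cylinder(h = 631, r = 149); }


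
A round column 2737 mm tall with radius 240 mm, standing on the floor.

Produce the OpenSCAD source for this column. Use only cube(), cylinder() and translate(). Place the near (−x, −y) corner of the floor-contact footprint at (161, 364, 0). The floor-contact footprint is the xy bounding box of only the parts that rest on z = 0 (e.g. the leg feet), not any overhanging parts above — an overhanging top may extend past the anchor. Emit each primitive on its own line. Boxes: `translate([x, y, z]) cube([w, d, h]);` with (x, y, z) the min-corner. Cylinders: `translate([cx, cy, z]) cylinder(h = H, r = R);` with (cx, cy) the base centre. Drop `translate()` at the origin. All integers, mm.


translate([401, 604, 0]) cylinder(h = 2737, r = 240);


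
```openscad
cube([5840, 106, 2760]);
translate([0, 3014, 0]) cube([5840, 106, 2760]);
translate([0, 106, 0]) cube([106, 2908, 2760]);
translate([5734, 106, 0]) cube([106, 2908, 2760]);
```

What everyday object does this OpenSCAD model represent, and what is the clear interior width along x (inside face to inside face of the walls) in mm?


A house (or room) frame. The interior width is 5628 mm.

Four 2760 mm walls enclosing a rectangle with no floor or roof — a room or house frame. Outside width is 5840 mm and wall thickness is 106 mm, so the interior width is 5840 − 2 × 106 = 5628 mm.


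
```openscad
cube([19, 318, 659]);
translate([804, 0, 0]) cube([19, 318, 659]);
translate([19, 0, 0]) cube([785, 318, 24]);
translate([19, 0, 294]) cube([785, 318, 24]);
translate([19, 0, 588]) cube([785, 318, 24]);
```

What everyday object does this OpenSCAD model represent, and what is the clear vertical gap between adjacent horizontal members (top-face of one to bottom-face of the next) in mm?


A bookshelf. The clear shelf gap is 270 mm.

Two tall side panels with 3 horizontal boards between them — a bookshelf. The first two shelf undersides are at z = 0 and z = 294; with shelf thickness 24, the clear gap is 294 − 0 − 24 = 270 mm.


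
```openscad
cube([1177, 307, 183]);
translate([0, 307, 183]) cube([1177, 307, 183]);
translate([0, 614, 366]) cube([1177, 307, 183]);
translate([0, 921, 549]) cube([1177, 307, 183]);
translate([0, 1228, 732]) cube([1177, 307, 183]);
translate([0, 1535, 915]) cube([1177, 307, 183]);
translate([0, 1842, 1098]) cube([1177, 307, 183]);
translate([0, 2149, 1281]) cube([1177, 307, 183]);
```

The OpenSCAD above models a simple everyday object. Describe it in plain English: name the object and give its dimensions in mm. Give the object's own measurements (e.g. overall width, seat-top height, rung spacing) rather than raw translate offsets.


A straight staircase of 8 solid steps. Each step is 1177 mm wide (x), 307 mm deep (y, the going) and 183 mm tall (the rise). The first step rests on the floor; each subsequent step sits one going further in +y and one rise higher in +z, directly behind and above the previous step with no overlap.


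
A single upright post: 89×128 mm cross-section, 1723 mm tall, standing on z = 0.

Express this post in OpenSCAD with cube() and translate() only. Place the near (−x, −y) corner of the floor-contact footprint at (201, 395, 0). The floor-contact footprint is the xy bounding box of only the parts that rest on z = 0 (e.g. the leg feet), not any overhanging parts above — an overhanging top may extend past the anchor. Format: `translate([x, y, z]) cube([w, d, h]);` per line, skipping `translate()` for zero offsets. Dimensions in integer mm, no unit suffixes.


translate([201, 395, 0]) cube([89, 128, 1723]);


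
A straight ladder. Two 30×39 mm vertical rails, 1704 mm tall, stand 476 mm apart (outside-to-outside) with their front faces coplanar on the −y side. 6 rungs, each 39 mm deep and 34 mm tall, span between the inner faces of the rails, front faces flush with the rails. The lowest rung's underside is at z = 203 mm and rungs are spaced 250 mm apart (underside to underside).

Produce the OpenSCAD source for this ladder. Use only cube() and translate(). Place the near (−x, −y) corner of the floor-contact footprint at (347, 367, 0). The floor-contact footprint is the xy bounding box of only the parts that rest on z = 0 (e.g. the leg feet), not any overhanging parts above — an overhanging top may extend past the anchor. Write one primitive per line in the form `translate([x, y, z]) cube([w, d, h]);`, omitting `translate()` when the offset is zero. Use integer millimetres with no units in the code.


translate([347, 367, 0]) cube([30, 39, 1704]);
translate([793, 367, 0]) cube([30, 39, 1704]);
translate([377, 367, 203]) cube([416, 39, 34]);
translate([377, 367, 453]) cube([416, 39, 34]);
translate([377, 367, 703]) cube([416, 39, 34]);
translate([377, 367, 953]) cube([416, 39, 34]);
translate([377, 367, 1203]) cube([416, 39, 34]);
translate([377, 367, 1453]) cube([416, 39, 34]);
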